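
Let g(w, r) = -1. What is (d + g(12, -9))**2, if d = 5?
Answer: 16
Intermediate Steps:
(d + g(12, -9))**2 = (5 - 1)**2 = 4**2 = 16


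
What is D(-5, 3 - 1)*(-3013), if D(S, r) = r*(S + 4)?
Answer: 6026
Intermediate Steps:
D(S, r) = r*(4 + S)
D(-5, 3 - 1)*(-3013) = ((3 - 1)*(4 - 5))*(-3013) = (2*(-1))*(-3013) = -2*(-3013) = 6026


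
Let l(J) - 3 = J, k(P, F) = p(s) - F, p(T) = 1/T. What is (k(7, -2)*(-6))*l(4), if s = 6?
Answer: -91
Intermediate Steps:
p(T) = 1/T
k(P, F) = 1/6 - F
l(J) = 3 + J
(k(7, -2)*(-6))*l(4) = ((1/6 - 1*(-2))*(-6))*(3 + 4) = ((1/6 + 2)*(-6))*7 = ((13/6)*(-6))*7 = -13*7 = -91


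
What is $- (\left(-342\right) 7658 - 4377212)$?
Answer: $6996248$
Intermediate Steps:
$- (\left(-342\right) 7658 - 4377212) = - (-2619036 - 4377212) = \left(-1\right) \left(-6996248\right) = 6996248$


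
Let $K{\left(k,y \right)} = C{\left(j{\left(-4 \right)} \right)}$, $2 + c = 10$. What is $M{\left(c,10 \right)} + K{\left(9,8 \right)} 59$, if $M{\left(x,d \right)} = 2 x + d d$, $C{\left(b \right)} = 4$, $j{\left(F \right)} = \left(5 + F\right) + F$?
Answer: $352$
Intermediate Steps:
$c = 8$ ($c = -2 + 10 = 8$)
$j{\left(F \right)} = 5 + 2 F$
$K{\left(k,y \right)} = 4$
$M{\left(x,d \right)} = d^{2} + 2 x$ ($M{\left(x,d \right)} = 2 x + d^{2} = d^{2} + 2 x$)
$M{\left(c,10 \right)} + K{\left(9,8 \right)} 59 = \left(10^{2} + 2 \cdot 8\right) + 4 \cdot 59 = \left(100 + 16\right) + 236 = 116 + 236 = 352$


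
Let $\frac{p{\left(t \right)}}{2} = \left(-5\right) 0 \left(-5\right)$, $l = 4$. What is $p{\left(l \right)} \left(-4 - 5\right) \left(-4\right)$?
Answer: $0$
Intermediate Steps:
$p{\left(t \right)} = 0$ ($p{\left(t \right)} = 2 \left(-5\right) 0 \left(-5\right) = 2 \cdot 0 \left(-5\right) = 2 \cdot 0 = 0$)
$p{\left(l \right)} \left(-4 - 5\right) \left(-4\right) = 0 \left(-4 - 5\right) \left(-4\right) = 0 \left(-9\right) \left(-4\right) = 0 \left(-4\right) = 0$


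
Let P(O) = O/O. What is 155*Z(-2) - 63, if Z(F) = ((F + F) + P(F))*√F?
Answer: -63 - 465*I*√2 ≈ -63.0 - 657.61*I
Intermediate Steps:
P(O) = 1
Z(F) = √F*(1 + 2*F) (Z(F) = ((F + F) + 1)*√F = (2*F + 1)*√F = (1 + 2*F)*√F = √F*(1 + 2*F))
155*Z(-2) - 63 = 155*(√(-2)*(1 + 2*(-2))) - 63 = 155*((I*√2)*(1 - 4)) - 63 = 155*((I*√2)*(-3)) - 63 = 155*(-3*I*√2) - 63 = -465*I*√2 - 63 = -63 - 465*I*√2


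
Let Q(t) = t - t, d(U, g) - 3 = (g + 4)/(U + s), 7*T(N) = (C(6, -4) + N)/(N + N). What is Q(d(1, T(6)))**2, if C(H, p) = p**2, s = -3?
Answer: 0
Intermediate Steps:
T(N) = (16 + N)/(14*N) (T(N) = (((-4)**2 + N)/(N + N))/7 = ((16 + N)/((2*N)))/7 = ((16 + N)*(1/(2*N)))/7 = ((16 + N)/(2*N))/7 = (16 + N)/(14*N))
d(U, g) = 3 + (4 + g)/(-3 + U) (d(U, g) = 3 + (g + 4)/(U - 3) = 3 + (4 + g)/(-3 + U))
Q(t) = 0
Q(d(1, T(6)))**2 = 0**2 = 0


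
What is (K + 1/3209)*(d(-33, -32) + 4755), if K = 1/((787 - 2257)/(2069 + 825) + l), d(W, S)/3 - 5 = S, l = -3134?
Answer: -503810460/14554846297 ≈ -0.034615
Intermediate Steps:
d(W, S) = 15 + 3*S
K = -1447/4535633 (K = 1/((787 - 2257)/(2069 + 825) - 3134) = 1/(-1470/2894 - 3134) = 1/(-1470*1/2894 - 3134) = 1/(-735/1447 - 3134) = 1/(-4535633/1447) = -1447/4535633 ≈ -0.00031903)
(K + 1/3209)*(d(-33, -32) + 4755) = (-1447/4535633 + 1/3209)*((15 + 3*(-32)) + 4755) = (-1447/4535633 + 1/3209)*((15 - 96) + 4755) = -107790*(-81 + 4755)/14554846297 = -107790/14554846297*4674 = -503810460/14554846297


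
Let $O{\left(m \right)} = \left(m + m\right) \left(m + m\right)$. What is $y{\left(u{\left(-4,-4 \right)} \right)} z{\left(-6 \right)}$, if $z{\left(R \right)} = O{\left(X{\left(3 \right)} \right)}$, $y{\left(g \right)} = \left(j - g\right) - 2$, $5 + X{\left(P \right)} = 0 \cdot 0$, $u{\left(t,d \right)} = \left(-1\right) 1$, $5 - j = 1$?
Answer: $300$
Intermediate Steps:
$j = 4$ ($j = 5 - 1 = 4$)
$u{\left(t,d \right)} = -1$
$X{\left(P \right)} = -5$ ($X{\left(P \right)} = -5 + 0 \cdot 0 = -5 + 0 = -5$)
$O{\left(m \right)} = 4 m^{2}$ ($O{\left(m \right)} = 2 m 2 m = 4 m^{2}$)
$y{\left(g \right)} = 2 - g$ ($y{\left(g \right)} = \left(4 - g\right) - 2 = 2 - g$)
$z{\left(R \right)} = 100$ ($z{\left(R \right)} = 4 \left(-5\right)^{2} = 4 \cdot 25 = 100$)
$y{\left(u{\left(-4,-4 \right)} \right)} z{\left(-6 \right)} = \left(2 - -1\right) 100 = \left(2 + 1\right) 100 = 3 \cdot 100 = 300$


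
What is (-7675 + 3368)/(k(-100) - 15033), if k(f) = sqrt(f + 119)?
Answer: 64747131/225991070 + 4307*sqrt(19)/225991070 ≈ 0.28659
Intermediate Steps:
k(f) = sqrt(119 + f)
(-7675 + 3368)/(k(-100) - 15033) = (-7675 + 3368)/(sqrt(119 - 100) - 15033) = -4307/(sqrt(19) - 15033) = -4307/(-15033 + sqrt(19))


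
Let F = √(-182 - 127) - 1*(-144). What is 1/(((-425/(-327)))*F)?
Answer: 15696/2981375 - 109*I*√309/2981375 ≈ 0.0052647 - 0.00064267*I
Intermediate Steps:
F = 144 + I*√309 (F = √(-309) + 144 = I*√309 + 144 = 144 + I*√309 ≈ 144.0 + 17.578*I)
1/(((-425/(-327)))*F) = 1/(((-425/(-327)))*(144 + I*√309)) = 1/(((-425*(-1/327)))*(144 + I*√309)) = 1/((425/327)*(144 + I*√309)) = 327/(425*(144 + I*√309))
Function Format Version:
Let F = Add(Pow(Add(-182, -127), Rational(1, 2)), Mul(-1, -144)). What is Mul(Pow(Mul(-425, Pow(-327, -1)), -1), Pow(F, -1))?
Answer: Add(Rational(15696, 2981375), Mul(Rational(-109, 2981375), I, Pow(309, Rational(1, 2)))) ≈ Add(0.0052647, Mul(-0.00064267, I))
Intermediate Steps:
F = Add(144, Mul(I, Pow(309, Rational(1, 2)))) (F = Add(Pow(-309, Rational(1, 2)), 144) = Add(Mul(I, Pow(309, Rational(1, 2))), 144) = Add(144, Mul(I, Pow(309, Rational(1, 2)))) ≈ Add(144.00, Mul(17.578, I)))
Mul(Pow(Mul(-425, Pow(-327, -1)), -1), Pow(F, -1)) = Mul(Pow(Mul(-425, Pow(-327, -1)), -1), Pow(Add(144, Mul(I, Pow(309, Rational(1, 2)))), -1)) = Mul(Pow(Mul(-425, Rational(-1, 327)), -1), Pow(Add(144, Mul(I, Pow(309, Rational(1, 2)))), -1)) = Mul(Pow(Rational(425, 327), -1), Pow(Add(144, Mul(I, Pow(309, Rational(1, 2)))), -1)) = Mul(Rational(327, 425), Pow(Add(144, Mul(I, Pow(309, Rational(1, 2)))), -1))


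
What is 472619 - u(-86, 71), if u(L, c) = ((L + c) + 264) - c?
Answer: 472441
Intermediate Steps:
u(L, c) = 264 + L (u(L, c) = (264 + L + c) - c = 264 + L)
472619 - u(-86, 71) = 472619 - (264 - 86) = 472619 - 1*178 = 472619 - 178 = 472441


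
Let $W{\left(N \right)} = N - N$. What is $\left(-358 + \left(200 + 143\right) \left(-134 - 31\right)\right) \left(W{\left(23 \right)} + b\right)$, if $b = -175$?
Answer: $9966775$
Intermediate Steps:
$W{\left(N \right)} = 0$
$\left(-358 + \left(200 + 143\right) \left(-134 - 31\right)\right) \left(W{\left(23 \right)} + b\right) = \left(-358 + \left(200 + 143\right) \left(-134 - 31\right)\right) \left(0 - 175\right) = \left(-358 + 343 \left(-165\right)\right) \left(-175\right) = \left(-358 - 56595\right) \left(-175\right) = \left(-56953\right) \left(-175\right) = 9966775$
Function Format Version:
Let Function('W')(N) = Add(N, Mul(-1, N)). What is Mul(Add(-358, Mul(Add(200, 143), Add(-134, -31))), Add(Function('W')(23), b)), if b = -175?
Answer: 9966775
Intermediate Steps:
Function('W')(N) = 0
Mul(Add(-358, Mul(Add(200, 143), Add(-134, -31))), Add(Function('W')(23), b)) = Mul(Add(-358, Mul(Add(200, 143), Add(-134, -31))), Add(0, -175)) = Mul(Add(-358, Mul(343, -165)), -175) = Mul(Add(-358, -56595), -175) = Mul(-56953, -175) = 9966775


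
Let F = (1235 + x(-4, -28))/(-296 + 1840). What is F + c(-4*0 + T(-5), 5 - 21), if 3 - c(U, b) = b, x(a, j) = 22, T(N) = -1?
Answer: 30593/1544 ≈ 19.814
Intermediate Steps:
c(U, b) = 3 - b
F = 1257/1544 (F = (1235 + 22)/(-296 + 1840) = 1257/1544 ≈ 0.81412)
F + c(-4*0 + T(-5), 5 - 21) = 1257/1544 + (3 - (5 - 21)) = 1257/1544 + (3 - 1*(-16)) = 1257/1544 + (3 + 16) = 1257/1544 + 19 = 30593/1544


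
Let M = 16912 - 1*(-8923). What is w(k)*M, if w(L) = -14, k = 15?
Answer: -361690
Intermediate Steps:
M = 25835 (M = 16912 + 8923 = 25835)
w(k)*M = -14*25835 = -361690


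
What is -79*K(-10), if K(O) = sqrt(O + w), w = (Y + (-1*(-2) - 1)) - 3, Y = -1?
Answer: -79*I*sqrt(13) ≈ -284.84*I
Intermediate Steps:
w = -3 (w = (-1 + (-1*(-2) - 1)) - 3 = (-1 + (2 - 1)) - 3 = (-1 + 1) - 3 = 0 - 3 = -3)
K(O) = sqrt(-3 + O) (K(O) = sqrt(O - 3) = sqrt(-3 + O))
-79*K(-10) = -79*sqrt(-3 - 10) = -79*I*sqrt(13)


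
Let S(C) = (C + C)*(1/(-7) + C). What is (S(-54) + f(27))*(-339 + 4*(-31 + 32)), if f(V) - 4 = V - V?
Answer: -13721600/7 ≈ -1.9602e+6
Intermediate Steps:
f(V) = 4 (f(V) = 4 + (V - V) = 4 + 0 = 4)
S(C) = 2*C*(-⅐ + C) (S(C) = (2*C)*(-⅐ + C) = 2*C*(-⅐ + C))
(S(-54) + f(27))*(-339 + 4*(-31 + 32)) = ((2/7)*(-54)*(-1 + 7*(-54)) + 4)*(-339 + 4*(-31 + 32)) = ((2/7)*(-54)*(-1 - 378) + 4)*(-339 + 4*1) = ((2/7)*(-54)*(-379) + 4)*(-339 + 4) = (40932/7 + 4)*(-335) = (40960/7)*(-335) = -13721600/7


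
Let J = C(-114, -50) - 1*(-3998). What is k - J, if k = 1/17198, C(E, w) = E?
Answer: -66797031/17198 ≈ -3884.0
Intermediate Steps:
k = 1/17198 ≈ 5.8146e-5
J = 3884 (J = -114 - 1*(-3998) = -114 + 3998 = 3884)
k - J = 1/17198 - 1*3884 = 1/17198 - 3884 = -66797031/17198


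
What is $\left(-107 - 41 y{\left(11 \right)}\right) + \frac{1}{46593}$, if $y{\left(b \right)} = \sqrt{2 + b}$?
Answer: $- \frac{4985450}{46593} - 41 \sqrt{13} \approx -254.83$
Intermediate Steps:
$\left(-107 - 41 y{\left(11 \right)}\right) + \frac{1}{46593} = \left(-107 - 41 \sqrt{2 + 11}\right) + \frac{1}{46593} = \left(-107 - 41 \sqrt{13}\right) + \frac{1}{46593} = - \frac{4985450}{46593} - 41 \sqrt{13}$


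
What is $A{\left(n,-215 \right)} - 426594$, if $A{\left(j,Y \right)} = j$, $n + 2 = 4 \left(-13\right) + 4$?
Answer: $-426644$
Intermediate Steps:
$n = -50$ ($n = -2 + \left(4 \left(-13\right) + 4\right) = -2 + \left(-52 + 4\right) = -2 - 48 = -50$)
$A{\left(n,-215 \right)} - 426594 = -50 - 426594 = -426644$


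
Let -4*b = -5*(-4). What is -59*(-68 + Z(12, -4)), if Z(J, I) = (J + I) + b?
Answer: 3835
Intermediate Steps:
b = -5 (b = -(-5)*(-4)/4 = -¼*20 = -5)
Z(J, I) = -5 + I + J (Z(J, I) = (J + I) - 5 = (I + J) - 5 = -5 + I + J)
-59*(-68 + Z(12, -4)) = -59*(-68 + (-5 - 4 + 12)) = -59*(-68 + 3) = -59*(-65) = 3835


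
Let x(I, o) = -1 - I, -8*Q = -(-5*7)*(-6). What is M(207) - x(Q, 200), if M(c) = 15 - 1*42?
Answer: 1/4 ≈ 0.25000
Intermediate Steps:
M(c) = -27 (M(c) = 15 - 42 = -27)
Q = 105/4 (Q = -(-1)*-5*7*(-6)/8 = -(-1)*(-35*(-6))/8 = -(-1)*210/8 = -1/8*(-210) = 105/4 ≈ 26.250)
M(207) - x(Q, 200) = -27 - (-1 - 1*105/4) = -27 - (-1 - 105/4) = -27 - 1*(-109/4) = -27 + 109/4 = 1/4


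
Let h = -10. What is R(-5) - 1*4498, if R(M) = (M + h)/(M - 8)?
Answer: -58459/13 ≈ -4496.8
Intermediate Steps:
R(M) = (-10 + M)/(-8 + M) (R(M) = (M - 10)/(M - 8) = (-10 + M)/(-8 + M))
R(-5) - 1*4498 = (-10 - 5)/(-8 - 5) - 1*4498 = -15/(-13) - 4498 = -1/13*(-15) - 4498 = 15/13 - 4498 = -58459/13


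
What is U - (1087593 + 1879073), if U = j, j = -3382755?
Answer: -6349421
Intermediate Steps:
U = -3382755
U - (1087593 + 1879073) = -3382755 - (1087593 + 1879073) = -3382755 - 1*2966666 = -3382755 - 2966666 = -6349421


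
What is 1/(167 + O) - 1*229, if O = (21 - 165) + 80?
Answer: -23586/103 ≈ -228.99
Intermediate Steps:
O = -64 (O = -144 + 80 = -64)
1/(167 + O) - 1*229 = 1/(167 - 64) - 1*229 = 1/103 - 229 = -23586/103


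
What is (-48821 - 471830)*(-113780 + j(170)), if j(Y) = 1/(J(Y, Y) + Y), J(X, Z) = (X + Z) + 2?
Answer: 30330710918709/512 ≈ 5.9240e+10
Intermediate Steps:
J(X, Z) = 2 + X + Z
j(Y) = 1/(2 + 3*Y) (j(Y) = 1/((2 + Y + Y) + Y) = 1/((2 + 2*Y) + Y) = 1/(2 + 3*Y))
(-48821 - 471830)*(-113780 + j(170)) = (-48821 - 471830)*(-113780 + 1/(2 + 3*170)) = -520651*(-113780 + 1/(2 + 510)) = -520651*(-113780 + 1/512) = -520651*(-58255359/512) = 30330710918709/512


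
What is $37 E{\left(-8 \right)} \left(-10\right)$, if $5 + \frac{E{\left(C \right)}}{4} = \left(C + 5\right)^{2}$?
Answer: $-5920$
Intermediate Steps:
$E{\left(C \right)} = -20 + 4 \left(5 + C\right)^{2}$ ($E{\left(C \right)} = -20 + 4 \left(C + 5\right)^{2} = -20 + 4 \left(5 + C\right)^{2}$)
$37 E{\left(-8 \right)} \left(-10\right) = 37 \left(-20 + 4 \left(5 - 8\right)^{2}\right) \left(-10\right) = 37 \left(-20 + 4 \left(-3\right)^{2}\right) \left(-10\right) = 37 \left(-20 + 4 \cdot 9\right) \left(-10\right) = 37 \left(-20 + 36\right) \left(-10\right) = 37 \cdot 16 \left(-10\right) = 592 \left(-10\right) = -5920$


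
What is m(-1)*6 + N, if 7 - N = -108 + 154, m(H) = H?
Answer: -45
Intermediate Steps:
N = -39 (N = 7 - (-108 + 154) = 7 - 1*46 = 7 - 46 = -39)
m(-1)*6 + N = -1*6 - 39 = -6 - 39 = -45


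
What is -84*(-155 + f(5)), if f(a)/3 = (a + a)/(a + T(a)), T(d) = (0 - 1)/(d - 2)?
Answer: 12480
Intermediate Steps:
T(d) = -1/(-2 + d)
f(a) = 6*a/(a - 1/(-2 + a)) (f(a) = 3*((a + a)/(a - 1/(-2 + a))) = 3*((2*a)/(a - 1/(-2 + a))) = 3*(2*a/(a - 1/(-2 + a))) = 6*a/(a - 1/(-2 + a)))
-84*(-155 + f(5)) = -84*(-155 + 6*5*(-2 + 5)/(-1 + 5*(-2 + 5))) = -84*(-155 + 6*5*3/(-1 + 5*3)) = -84*(-155 + 6*5*3/(-1 + 15)) = -84*(-155 + 6*5*3/14) = -84*(-155 + 6*5*(1/14)*3) = -84*(-155 + 45/7) = -84*(-1040/7) = 12480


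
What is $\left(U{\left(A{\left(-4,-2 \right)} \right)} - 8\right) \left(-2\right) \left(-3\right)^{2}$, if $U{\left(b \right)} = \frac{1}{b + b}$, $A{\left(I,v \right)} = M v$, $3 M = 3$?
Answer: $\frac{297}{2} \approx 148.5$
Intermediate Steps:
$M = 1$ ($M = \frac{1}{3} \cdot 3 = 1$)
$A{\left(I,v \right)} = v$ ($A{\left(I,v \right)} = 1 v = v$)
$U{\left(b \right)} = \frac{1}{2 b}$
$\left(U{\left(A{\left(-4,-2 \right)} \right)} - 8\right) \left(-2\right) \left(-3\right)^{2} = \left(\frac{1}{2 \left(-2\right)} - 8\right) \left(-2\right) \left(-3\right)^{2} = \left(\frac{1}{2} \left(- \frac{1}{2}\right) - 8\right) \left(-2\right) 9 = \left(- \frac{1}{4} - 8\right) \left(-2\right) 9 = \left(- \frac{33}{4}\right) \left(-2\right) 9 = \frac{33}{2} \cdot 9 = \frac{297}{2}$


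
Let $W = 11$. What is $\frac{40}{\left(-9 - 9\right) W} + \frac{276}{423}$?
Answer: $\frac{2096}{4653} \approx 0.45046$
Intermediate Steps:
$\frac{40}{\left(-9 - 9\right) W} + \frac{276}{423} = \frac{40}{\left(-9 - 9\right) 11} + \frac{276}{423} = \frac{40}{\left(-18\right) 11} + 276 \cdot \frac{1}{423} = \frac{40}{-198} + \frac{92}{141} = 40 \left(- \frac{1}{198}\right) + \frac{92}{141} = - \frac{20}{99} + \frac{92}{141} = \frac{2096}{4653}$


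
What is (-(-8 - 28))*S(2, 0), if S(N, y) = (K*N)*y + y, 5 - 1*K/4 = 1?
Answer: 0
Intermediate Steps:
K = 16 (K = 20 - 4*1 = 20 - 4 = 16)
S(N, y) = y + 16*N*y (S(N, y) = (16*N)*y + y = 16*N*y + y = y + 16*N*y)
(-(-8 - 28))*S(2, 0) = (-(-8 - 28))*(0*(1 + 16*2)) = (-1*(-36))*(0*(1 + 32)) = 36*(0*33) = 36*0 = 0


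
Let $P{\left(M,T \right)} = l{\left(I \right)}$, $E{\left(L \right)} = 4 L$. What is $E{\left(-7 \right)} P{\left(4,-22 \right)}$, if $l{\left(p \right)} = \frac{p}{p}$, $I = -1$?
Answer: $-28$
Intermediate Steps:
$l{\left(p \right)} = 1$
$P{\left(M,T \right)} = 1$
$E{\left(-7 \right)} P{\left(4,-22 \right)} = 4 \left(-7\right) 1 = \left(-28\right) 1 = -28$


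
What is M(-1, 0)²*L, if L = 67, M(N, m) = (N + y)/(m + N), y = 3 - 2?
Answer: 0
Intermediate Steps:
y = 1
M(N, m) = (1 + N)/(N + m) (M(N, m) = (N + 1)/(m + N) = (1 + N)/(N + m))
M(-1, 0)²*L = ((1 - 1)/(-1 + 0))²*67 = (0/(-1))²*67 = (-1*0)²*67 = 0²*67 = 0*67 = 0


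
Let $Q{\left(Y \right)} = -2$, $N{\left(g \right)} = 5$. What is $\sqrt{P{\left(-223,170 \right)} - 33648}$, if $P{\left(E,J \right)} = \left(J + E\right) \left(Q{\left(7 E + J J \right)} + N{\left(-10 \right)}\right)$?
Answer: $i \sqrt{33807} \approx 183.87 i$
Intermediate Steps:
$P{\left(E,J \right)} = 3 E + 3 J$ ($P{\left(E,J \right)} = \left(J + E\right) \left(-2 + 5\right) = \left(E + J\right) 3 = 3 E + 3 J$)
$\sqrt{P{\left(-223,170 \right)} - 33648} = \sqrt{\left(3 \left(-223\right) + 3 \cdot 170\right) - 33648} = \sqrt{\left(-669 + 510\right) - 33648} = \sqrt{-159 - 33648} = \sqrt{-33807} = i \sqrt{33807}$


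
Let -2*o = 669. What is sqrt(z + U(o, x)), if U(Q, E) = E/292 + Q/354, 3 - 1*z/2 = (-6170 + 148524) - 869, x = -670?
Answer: I*sqrt(20996451001507)/8614 ≈ 531.95*I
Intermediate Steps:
o = -669/2 (o = -1/2*669 = -669/2 ≈ -334.50)
z = -282964 (z = 6 - 2*((-6170 + 148524) - 869) = 6 - 2*(142354 - 869) = 6 - 2*141485 = 6 - 282970 = -282964)
U(Q, E) = E/292 + Q/354 (U(Q, E) = E*(1/292) + Q*(1/354) = E/292 + Q/354)
sqrt(z + U(o, x)) = sqrt(-282964 + ((1/292)*(-670) + (1/354)*(-669/2))) = sqrt(-282964 + (-335/146 - 223/236)) = sqrt(-282964 - 55809/17228) = sqrt(-4874959601/17228) = I*sqrt(20996451001507)/8614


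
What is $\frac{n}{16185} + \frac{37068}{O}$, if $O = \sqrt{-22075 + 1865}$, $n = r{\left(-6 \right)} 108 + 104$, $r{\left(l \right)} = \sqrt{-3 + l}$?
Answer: $\frac{8}{1245} + \frac{108 i}{5395} - \frac{18534 i \sqrt{20210}}{10105} \approx 0.0064257 - 260.73 i$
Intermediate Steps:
$n = 104 + 324 i$ ($n = \sqrt{-3 - 6} \cdot 108 + 104 = \sqrt{-9} \cdot 108 + 104 = 3 i 108 + 104 = 324 i + 104 = 104 + 324 i \approx 104.0 + 324.0 i$)
$O = i \sqrt{20210}$ ($O = \sqrt{-20210} = i \sqrt{20210} \approx 142.16 i$)
$\frac{n}{16185} + \frac{37068}{O} = \frac{104 + 324 i}{16185} + \frac{37068}{i \sqrt{20210}} = \left(104 + 324 i\right) \frac{1}{16185} + 37068 \left(- \frac{i \sqrt{20210}}{20210}\right) = \left(\frac{8}{1245} + \frac{108 i}{5395}\right) - \frac{18534 i \sqrt{20210}}{10105} = \frac{8}{1245} + \frac{108 i}{5395} - \frac{18534 i \sqrt{20210}}{10105}$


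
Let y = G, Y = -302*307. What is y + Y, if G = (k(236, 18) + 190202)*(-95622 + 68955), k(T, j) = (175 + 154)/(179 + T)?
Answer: -2104975694363/415 ≈ -5.0722e+9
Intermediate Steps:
Y = -92714
k(T, j) = 329/(179 + T)
G = -2104937218053/415 (G = (329/(179 + 236) + 190202)*(-95622 + 68955) = (329/415 + 190202)*(-26667) = (78934159/415)*(-26667) = -2104937218053/415 ≈ -5.0721e+9)
y = -2104937218053/415 ≈ -5.0721e+9
y + Y = -2104937218053/415 - 92714 = -2104975694363/415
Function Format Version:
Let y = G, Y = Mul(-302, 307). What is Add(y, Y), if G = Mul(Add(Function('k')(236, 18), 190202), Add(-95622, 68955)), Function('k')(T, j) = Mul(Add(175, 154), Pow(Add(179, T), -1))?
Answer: Rational(-2104975694363, 415) ≈ -5.0722e+9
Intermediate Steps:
Y = -92714
Function('k')(T, j) = Mul(329, Pow(Add(179, T), -1))
G = Rational(-2104937218053, 415) (G = Mul(Add(Mul(329, Pow(Add(179, 236), -1)), 190202), Add(-95622, 68955)) = Mul(Add(Mul(329, Pow(415, -1)), 190202), -26667) = Mul(Add(Mul(329, Rational(1, 415)), 190202), -26667) = Mul(Add(Rational(329, 415), 190202), -26667) = Mul(Rational(78934159, 415), -26667) = Rational(-2104937218053, 415) ≈ -5.0721e+9)
y = Rational(-2104937218053, 415) ≈ -5.0721e+9
Add(y, Y) = Add(Rational(-2104937218053, 415), -92714) = Rational(-2104975694363, 415)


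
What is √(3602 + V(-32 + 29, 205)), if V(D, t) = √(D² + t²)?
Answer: √(3602 + √42034) ≈ 61.701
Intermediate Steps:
√(3602 + V(-32 + 29, 205)) = √(3602 + √((-32 + 29)² + 205²)) = √(3602 + √((-3)² + 42025)) = √(3602 + √(9 + 42025)) = √(3602 + √42034)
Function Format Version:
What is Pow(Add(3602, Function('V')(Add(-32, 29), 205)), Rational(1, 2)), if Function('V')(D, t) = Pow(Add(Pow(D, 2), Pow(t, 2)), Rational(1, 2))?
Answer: Pow(Add(3602, Pow(42034, Rational(1, 2))), Rational(1, 2)) ≈ 61.701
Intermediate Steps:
Pow(Add(3602, Function('V')(Add(-32, 29), 205)), Rational(1, 2)) = Pow(Add(3602, Pow(Add(Pow(Add(-32, 29), 2), Pow(205, 2)), Rational(1, 2))), Rational(1, 2)) = Pow(Add(3602, Pow(Add(Pow(-3, 2), 42025), Rational(1, 2))), Rational(1, 2)) = Pow(Add(3602, Pow(Add(9, 42025), Rational(1, 2))), Rational(1, 2)) = Pow(Add(3602, Pow(42034, Rational(1, 2))), Rational(1, 2))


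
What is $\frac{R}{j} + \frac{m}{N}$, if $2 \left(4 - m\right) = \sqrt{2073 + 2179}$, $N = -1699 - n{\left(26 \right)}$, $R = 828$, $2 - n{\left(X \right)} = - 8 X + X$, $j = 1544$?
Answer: $\frac{388237}{726838} + \frac{\sqrt{1063}}{1883} \approx 0.55146$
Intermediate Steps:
$n{\left(X \right)} = 2 + 7 X$ ($n{\left(X \right)} = 2 - \left(- 8 X + X\right) = 2 - - 7 X = 2 + 7 X$)
$N = -1883$ ($N = -1699 - \left(2 + 7 \cdot 26\right) = -1699 - \left(2 + 182\right) = -1699 - 184 = -1883$)
$m = 4 - \sqrt{1063}$ ($m = 4 - \frac{\sqrt{2073 + 2179}}{2} = 4 - \frac{\sqrt{4252}}{2} = 4 - \frac{2 \sqrt{1063}}{2} = 4 - \sqrt{1063} \approx -28.604$)
$\frac{R}{j} + \frac{m}{N} = \frac{828}{1544} + \frac{4 - \sqrt{1063}}{-1883} = 828 \cdot \frac{1}{1544} + \left(4 - \sqrt{1063}\right) \left(- \frac{1}{1883}\right) = \frac{207}{386} - \left(\frac{4}{1883} - \frac{\sqrt{1063}}{1883}\right) = \frac{388237}{726838} + \frac{\sqrt{1063}}{1883}$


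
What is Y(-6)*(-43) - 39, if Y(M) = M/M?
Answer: -82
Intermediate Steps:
Y(M) = 1
Y(-6)*(-43) - 39 = 1*(-43) - 39 = -43 - 39 = -82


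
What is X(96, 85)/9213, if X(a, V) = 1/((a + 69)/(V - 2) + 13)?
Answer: 1/138084 ≈ 7.2420e-6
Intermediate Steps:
X(a, V) = 1/(13 + (69 + a)/(-2 + V)) (X(a, V) = 1/((69 + a)/(-2 + V) + 13) = 1/(13 + (69 + a)/(-2 + V)))
X(96, 85)/9213 = ((-2 + 85)/(43 + 96 + 13*85))/9213 = (83/(43 + 96 + 1105))*(1/9213) = (83/1244)*(1/9213) = 1/138084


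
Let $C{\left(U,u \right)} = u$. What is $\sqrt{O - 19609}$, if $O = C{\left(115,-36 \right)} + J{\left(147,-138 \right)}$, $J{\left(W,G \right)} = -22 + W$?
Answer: $8 i \sqrt{305} \approx 139.71 i$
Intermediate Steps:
$O = 89$ ($O = -36 + \left(-22 + 147\right) = -36 + 125 = 89$)
$\sqrt{O - 19609} = \sqrt{89 - 19609} = \sqrt{-19520} = 8 i \sqrt{305}$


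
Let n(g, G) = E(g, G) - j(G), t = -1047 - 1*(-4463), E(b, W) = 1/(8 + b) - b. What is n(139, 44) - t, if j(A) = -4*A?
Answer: -496712/147 ≈ -3379.0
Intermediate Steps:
t = 3416 (t = -1047 + 4463 = 3416)
n(g, G) = 4*G + (1 - g**2 - 8*g)/(8 + g) (n(g, G) = (1 - g**2 - 8*g)/(8 + g) - (-4)*G = (1 - g**2 - 8*g)/(8 + g) + 4*G = 4*G + (1 - g**2 - 8*g)/(8 + g))
n(139, 44) - t = (1 - 1*139**2 - 8*139 + 4*44*(8 + 139))/(8 + 139) - 1*3416 = (1 - 1*19321 - 1112 + 4*44*147)/147 - 3416 = (1 - 19321 - 1112 + 25872)/147 - 3416 = (1/147)*5440 - 3416 = 5440/147 - 3416 = -496712/147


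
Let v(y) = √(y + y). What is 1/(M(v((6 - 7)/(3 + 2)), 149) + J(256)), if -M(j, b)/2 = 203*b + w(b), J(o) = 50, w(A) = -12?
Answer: -1/60420 ≈ -1.6551e-5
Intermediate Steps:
v(y) = √2*√y (v(y) = √(2*y) = √2*√y)
M(j, b) = 24 - 406*b (M(j, b) = -2*(203*b - 12) = -2*(-12 + 203*b) = 24 - 406*b)
1/(M(v((6 - 7)/(3 + 2)), 149) + J(256)) = 1/((24 - 406*149) + 50) = 1/((24 - 60494) + 50) = 1/(-60470 + 50) = 1/(-60420) = -1/60420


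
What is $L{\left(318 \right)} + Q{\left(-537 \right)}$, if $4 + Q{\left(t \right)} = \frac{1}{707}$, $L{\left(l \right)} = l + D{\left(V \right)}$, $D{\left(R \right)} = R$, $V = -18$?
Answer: $\frac{209273}{707} \approx 296.0$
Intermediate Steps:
$L{\left(l \right)} = -18 + l$ ($L{\left(l \right)} = l - 18 = -18 + l$)
$Q{\left(t \right)} = - \frac{2827}{707}$ ($Q{\left(t \right)} = -4 + \frac{1}{707} = - \frac{2827}{707}$)
$L{\left(318 \right)} + Q{\left(-537 \right)} = \left(-18 + 318\right) - \frac{2827}{707} = 300 - \frac{2827}{707} = \frac{209273}{707}$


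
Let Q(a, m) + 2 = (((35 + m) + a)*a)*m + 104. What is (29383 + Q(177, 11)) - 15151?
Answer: 448515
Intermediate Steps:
Q(a, m) = 102 + a*m*(35 + a + m) (Q(a, m) = -2 + ((((35 + m) + a)*a)*m + 104) = -2 + (((35 + a + m)*a)*m + 104) = -2 + ((a*(35 + a + m))*m + 104) = -2 + (a*m*(35 + a + m) + 104) = -2 + (104 + a*m*(35 + a + m)) = 102 + a*m*(35 + a + m))
(29383 + Q(177, 11)) - 15151 = (29383 + (102 + 177*11² + 11*177² + 35*177*11)) - 15151 = (29383 + (102 + 177*121 + 11*31329 + 68145)) - 15151 = (29383 + (102 + 21417 + 344619 + 68145)) - 15151 = (29383 + 434283) - 15151 = 463666 - 15151 = 448515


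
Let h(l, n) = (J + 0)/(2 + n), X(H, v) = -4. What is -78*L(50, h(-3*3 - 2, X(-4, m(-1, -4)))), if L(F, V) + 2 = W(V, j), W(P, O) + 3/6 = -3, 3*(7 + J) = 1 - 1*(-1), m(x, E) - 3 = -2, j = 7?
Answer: 429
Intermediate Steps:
m(x, E) = 1 (m(x, E) = 3 - 2 = 1)
J = -19/3 (J = -7 + (1 - 1*(-1))/3 = -7 + (1 + 1)/3 = -7 + (⅓)*2 = -7 + ⅔ = -19/3 ≈ -6.3333)
h(l, n) = -19/(3*(2 + n)) (h(l, n) = (-19/3 + 0)/(2 + n) = -19/(3*(2 + n)))
W(P, O) = -7/2 (W(P, O) = -½ - 3 = -7/2)
L(F, V) = -11/2 (L(F, V) = -2 - 7/2 = -11/2)
-78*L(50, h(-3*3 - 2, X(-4, m(-1, -4)))) = -78*(-11/2) = 429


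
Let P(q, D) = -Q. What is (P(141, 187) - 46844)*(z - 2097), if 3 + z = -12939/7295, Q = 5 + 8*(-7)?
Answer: 717450818127/7295 ≈ 9.8348e+7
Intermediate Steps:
Q = -51 (Q = 5 - 56 = -51)
P(q, D) = 51 (P(q, D) = -1*(-51) = 51)
z = -34824/7295 (z = -3 - 12939/7295 = -34824/7295 ≈ -4.7737)
(P(141, 187) - 46844)*(z - 2097) = (51 - 46844)*(-34824/7295 - 2097) = -46793*(-15332439/7295) = 717450818127/7295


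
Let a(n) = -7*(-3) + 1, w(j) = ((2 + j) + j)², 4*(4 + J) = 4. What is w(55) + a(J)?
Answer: 12566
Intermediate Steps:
J = -3 (J = -4 + (¼)*4 = -4 + 1 = -3)
w(j) = (2 + 2*j)²
a(n) = 22 (a(n) = 21 + 1 = 22)
w(55) + a(J) = 4*(1 + 55)² + 22 = 4*56² + 22 = 4*3136 + 22 = 12544 + 22 = 12566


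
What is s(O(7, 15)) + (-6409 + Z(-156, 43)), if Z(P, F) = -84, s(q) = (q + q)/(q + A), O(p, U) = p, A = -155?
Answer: -480489/74 ≈ -6493.1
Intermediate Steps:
s(q) = 2*q/(-155 + q) (s(q) = (q + q)/(q - 155) = (2*q)/(-155 + q) = 2*q/(-155 + q))
s(O(7, 15)) + (-6409 + Z(-156, 43)) = 2*7/(-155 + 7) + (-6409 - 84) = 2*7/(-148) - 6493 = 2*7*(-1/148) - 6493 = -7/74 - 6493 = -480489/74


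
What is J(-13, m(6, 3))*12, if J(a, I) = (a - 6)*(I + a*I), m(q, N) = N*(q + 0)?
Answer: 49248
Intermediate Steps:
m(q, N) = N*q
J(a, I) = (-6 + a)*(I + I*a)
J(-13, m(6, 3))*12 = ((3*6)*(-6 + (-13)**2 - 5*(-13)))*12 = (18*(-6 + 169 + 65))*12 = (18*228)*12 = 4104*12 = 49248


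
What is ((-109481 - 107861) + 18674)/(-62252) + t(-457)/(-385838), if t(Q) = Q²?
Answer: 15913098959/6004796794 ≈ 2.6501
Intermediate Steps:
((-109481 - 107861) + 18674)/(-62252) + t(-457)/(-385838) = ((-109481 - 107861) + 18674)/(-62252) + (-457)²/(-385838) = (-217342 + 18674)*(-1/62252) + 208849*(-1/385838) = -198668*(-1/62252) - 208849/385838 = 49667/15563 - 208849/385838 = 15913098959/6004796794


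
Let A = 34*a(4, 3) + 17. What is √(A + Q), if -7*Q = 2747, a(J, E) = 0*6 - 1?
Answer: I*√20062/7 ≈ 20.234*I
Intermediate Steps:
a(J, E) = -1 (a(J, E) = 0 - 1 = -1)
Q = -2747/7 (Q = -⅐*2747 = -2747/7 ≈ -392.43)
A = -17 (A = 34*(-1) + 17 = -34 + 17 = -17)
√(A + Q) = √(-17 - 2747/7) = √(-2866/7) = I*√20062/7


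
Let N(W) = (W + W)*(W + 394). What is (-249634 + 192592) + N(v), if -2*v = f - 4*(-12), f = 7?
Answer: -154399/2 ≈ -77200.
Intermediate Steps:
v = -55/2 (v = -(7 - 4*(-12))/2 = -(7 + 48)/2 = -1/2*55 = -55/2 ≈ -27.500)
N(W) = 2*W*(394 + W) (N(W) = (2*W)*(394 + W) = 2*W*(394 + W))
(-249634 + 192592) + N(v) = (-249634 + 192592) + 2*(-55/2)*(394 - 55/2) = -57042 + 2*(-55/2)*(733/2) = -57042 - 40315/2 = -154399/2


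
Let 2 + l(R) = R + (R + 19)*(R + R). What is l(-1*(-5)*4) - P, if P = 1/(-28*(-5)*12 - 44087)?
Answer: 66918247/42407 ≈ 1578.0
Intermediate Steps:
P = -1/42407 (P = 1/(140*12 - 44087) = 1/(1680 - 44087) = 1/(-42407) = -1/42407 ≈ -2.3581e-5)
l(R) = -2 + R + 2*R*(19 + R) (l(R) = -2 + (R + (R + 19)*(R + R)) = -2 + (R + (19 + R)*(2*R)) = -2 + (R + 2*R*(19 + R)) = -2 + R + 2*R*(19 + R))
l(-1*(-5)*4) - P = (-2 + 2*(-1*(-5)*4)² + 39*(-1*(-5)*4)) - 1*(-1/42407) = (-2 + 2*(5*4)² + 39*(5*4)) + 1/42407 = (-2 + 2*20² + 39*20) + 1/42407 = (-2 + 2*400 + 780) + 1/42407 = (-2 + 800 + 780) + 1/42407 = 1578 + 1/42407 = 66918247/42407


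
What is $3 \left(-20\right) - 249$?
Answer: $-309$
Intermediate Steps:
$3 \left(-20\right) - 249 = -60 - 249 = -309$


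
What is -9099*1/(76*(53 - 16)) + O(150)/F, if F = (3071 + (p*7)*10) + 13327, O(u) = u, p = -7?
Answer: -36081273/11183324 ≈ -3.2263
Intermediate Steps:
F = 15908 (F = (3071 - 7*7*10) + 13327 = (3071 - 49*10) + 13327 = (3071 - 490) + 13327 = 2581 + 13327 = 15908)
-9099*1/(76*(53 - 16)) + O(150)/F = -9099*1/(76*(53 - 16)) + 150/15908 = -9099/(76*37) + 150*(1/15908) = -9099/2812 + 75/7954 = -36081273/11183324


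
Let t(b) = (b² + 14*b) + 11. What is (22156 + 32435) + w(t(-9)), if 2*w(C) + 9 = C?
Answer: 109139/2 ≈ 54570.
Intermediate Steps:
t(b) = 11 + b² + 14*b
w(C) = -9/2 + C/2
(22156 + 32435) + w(t(-9)) = (22156 + 32435) + (-9/2 + (11 + (-9)² + 14*(-9))/2) = 54591 + (-9/2 + (11 + 81 - 126)/2) = 54591 + (-9/2 + (½)*(-34)) = 54591 + (-9/2 - 17) = 54591 - 43/2 = 109139/2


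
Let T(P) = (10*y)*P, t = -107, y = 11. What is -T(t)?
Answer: 11770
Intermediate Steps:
T(P) = 110*P (T(P) = (10*11)*P = 110*P)
-T(t) = -110*(-107) = -1*(-11770) = 11770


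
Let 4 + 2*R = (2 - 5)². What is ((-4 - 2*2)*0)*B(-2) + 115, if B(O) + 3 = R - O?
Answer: 115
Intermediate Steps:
R = 5/2 (R = -2 + (2 - 5)²/2 = -2 + (½)*(-3)² = -2 + (½)*9 = -2 + 9/2 = 5/2 ≈ 2.5000)
B(O) = -½ - O (B(O) = -3 + (5/2 - O) = -½ - O)
((-4 - 2*2)*0)*B(-2) + 115 = ((-4 - 2*2)*0)*(-½ - 1*(-2)) + 115 = ((-4 - 4)*0)*(-½ + 2) + 115 = -8*0*(3/2) + 115 = 0*(3/2) + 115 = 0 + 115 = 115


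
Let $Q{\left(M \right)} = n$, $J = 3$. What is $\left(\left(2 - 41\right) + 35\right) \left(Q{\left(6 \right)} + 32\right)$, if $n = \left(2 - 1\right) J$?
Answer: $-140$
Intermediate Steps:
$n = 3$ ($n = \left(2 - 1\right) 3 = 1 \cdot 3 = 3$)
$Q{\left(M \right)} = 3$
$\left(\left(2 - 41\right) + 35\right) \left(Q{\left(6 \right)} + 32\right) = \left(\left(2 - 41\right) + 35\right) \left(3 + 32\right) = \left(-39 + 35\right) 35 = \left(-4\right) 35 = -140$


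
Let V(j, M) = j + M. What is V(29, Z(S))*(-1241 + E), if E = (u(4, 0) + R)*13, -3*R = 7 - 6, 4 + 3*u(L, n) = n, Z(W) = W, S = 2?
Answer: -117428/3 ≈ -39143.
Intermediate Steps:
u(L, n) = -4/3 + n/3
R = -⅓ (R = -(7 - 6)/3 = -⅓*1 = -⅓ ≈ -0.33333)
E = -65/3 (E = ((-4/3 + (⅓)*0) - ⅓)*13 = ((-4/3 + 0) - ⅓)*13 = (-4/3 - ⅓)*13 = -5/3*13 = -65/3 ≈ -21.667)
V(j, M) = M + j
V(29, Z(S))*(-1241 + E) = (2 + 29)*(-1241 - 65/3) = 31*(-3788/3) = -117428/3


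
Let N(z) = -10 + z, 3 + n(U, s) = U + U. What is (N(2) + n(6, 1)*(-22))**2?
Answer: 42436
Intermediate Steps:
n(U, s) = -3 + 2*U (n(U, s) = -3 + (U + U) = -3 + 2*U)
(N(2) + n(6, 1)*(-22))**2 = ((-10 + 2) + (-3 + 2*6)*(-22))**2 = (-8 + (-3 + 12)*(-22))**2 = (-8 + 9*(-22))**2 = (-8 - 198)**2 = (-206)**2 = 42436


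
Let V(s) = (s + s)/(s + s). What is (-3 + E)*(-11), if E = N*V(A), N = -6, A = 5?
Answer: 99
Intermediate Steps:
V(s) = 1 (V(s) = (2*s)/((2*s)) = (2*s)*(1/(2*s)) = 1)
E = -6 (E = -6*1 = -6)
(-3 + E)*(-11) = (-3 - 6)*(-11) = -9*(-11) = 99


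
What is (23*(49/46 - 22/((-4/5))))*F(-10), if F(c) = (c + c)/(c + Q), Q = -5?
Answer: 876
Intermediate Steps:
F(c) = 2*c/(-5 + c) (F(c) = (c + c)/(c - 5) = (2*c)/(-5 + c) = 2*c/(-5 + c))
(23*(49/46 - 22/((-4/5))))*F(-10) = (23*(49/46 - 22/((-4/5))))*(2*(-10)/(-5 - 10)) = (23*(49*(1/46) - 22/((-4*⅕))))*(2*(-10)/(-15)) = (23*(49/46 - 22/(-⅘)))*(2*(-10)*(-1/15)) = (23*(49/46 - 22*(-5/4)))*(4/3) = (23*(49/46 + 55/2))*(4/3) = (23*(657/23))*(4/3) = 657*(4/3) = 876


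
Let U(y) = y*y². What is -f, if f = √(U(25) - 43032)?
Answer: -I*√27407 ≈ -165.55*I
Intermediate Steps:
U(y) = y³
f = I*√27407 (f = √(25³ - 43032) = √(15625 - 43032) = √(-27407) = I*√27407 ≈ 165.55*I)
-f = -I*√27407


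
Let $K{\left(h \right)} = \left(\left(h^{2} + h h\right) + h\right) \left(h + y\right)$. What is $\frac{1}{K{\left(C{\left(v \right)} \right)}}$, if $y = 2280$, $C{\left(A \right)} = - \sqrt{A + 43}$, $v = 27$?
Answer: $\frac{4561}{1450334070} + \frac{121 \sqrt{70}}{5076169245} \approx 3.3442 \cdot 10^{-6}$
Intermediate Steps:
$C{\left(A \right)} = - \sqrt{43 + A}$
$K{\left(h \right)} = \left(2280 + h\right) \left(h + 2 h^{2}\right)$ ($K{\left(h \right)} = \left(\left(h^{2} + h h\right) + h\right) \left(h + 2280\right) = \left(\left(h^{2} + h^{2}\right) + h\right) \left(2280 + h\right) = \left(2 h^{2} + h\right) \left(2280 + h\right) = \left(h + 2 h^{2}\right) \left(2280 + h\right) = \left(2280 + h\right) \left(h + 2 h^{2}\right)$)
$\frac{1}{K{\left(C{\left(v \right)} \right)}} = \frac{1}{- \sqrt{43 + 27} \left(2280 + 2 \left(- \sqrt{43 + 27}\right)^{2} + 4561 \left(- \sqrt{43 + 27}\right)\right)} = \frac{1}{- \sqrt{70} \left(2280 + 2 \left(- \sqrt{70}\right)^{2} + 4561 \left(- \sqrt{70}\right)\right)} = \frac{1}{- \sqrt{70} \left(2280 + 2 \cdot 70 - 4561 \sqrt{70}\right)} = \frac{1}{- \sqrt{70} \left(2280 + 140 - 4561 \sqrt{70}\right)} = \frac{1}{- \sqrt{70} \left(2420 - 4561 \sqrt{70}\right)} = \frac{1}{\left(-1\right) \sqrt{70} \left(2420 - 4561 \sqrt{70}\right)} = - \frac{\sqrt{70}}{70 \left(2420 - 4561 \sqrt{70}\right)}$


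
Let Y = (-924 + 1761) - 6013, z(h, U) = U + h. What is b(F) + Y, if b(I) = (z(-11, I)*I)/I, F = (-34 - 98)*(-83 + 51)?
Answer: -963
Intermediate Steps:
F = 4224 (F = -132*(-32) = 4224)
b(I) = -11 + I (b(I) = ((I - 11)*I)/I = ((-11 + I)*I)/I = (I*(-11 + I))/I = -11 + I)
Y = -5176 (Y = 837 - 6013 = -5176)
b(F) + Y = (-11 + 4224) - 5176 = 4213 - 5176 = -963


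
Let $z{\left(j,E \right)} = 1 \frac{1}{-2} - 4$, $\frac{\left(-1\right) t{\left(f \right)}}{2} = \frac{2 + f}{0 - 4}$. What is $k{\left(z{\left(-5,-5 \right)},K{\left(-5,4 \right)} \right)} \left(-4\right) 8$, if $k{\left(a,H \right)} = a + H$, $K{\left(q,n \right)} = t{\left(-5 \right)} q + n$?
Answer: $-224$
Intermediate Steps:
$t{\left(f \right)} = 1 + \frac{f}{2}$ ($t{\left(f \right)} = - 2 \frac{2 + f}{0 - 4} = - 2 \frac{2 + f}{-4} = - 2 \left(2 + f\right) \left(- \frac{1}{4}\right) = - 2 \left(- \frac{1}{2} - \frac{f}{4}\right) = 1 + \frac{f}{2}$)
$z{\left(j,E \right)} = - \frac{9}{2}$ ($z{\left(j,E \right)} = 1 \left(- \frac{1}{2}\right) - 4 = - \frac{1}{2} - 4 = - \frac{9}{2}$)
$K{\left(q,n \right)} = n - \frac{3 q}{2}$ ($K{\left(q,n \right)} = \left(1 + \frac{1}{2} \left(-5\right)\right) q + n = \left(1 - \frac{5}{2}\right) q + n = - \frac{3 q}{2} + n = n - \frac{3 q}{2}$)
$k{\left(a,H \right)} = H + a$
$k{\left(z{\left(-5,-5 \right)},K{\left(-5,4 \right)} \right)} \left(-4\right) 8 = \left(\left(4 - - \frac{15}{2}\right) - \frac{9}{2}\right) \left(-4\right) 8 = \left(\left(4 + \frac{15}{2}\right) - \frac{9}{2}\right) \left(-4\right) 8 = \left(\frac{23}{2} - \frac{9}{2}\right) \left(-4\right) 8 = 7 \left(-4\right) 8 = \left(-28\right) 8 = -224$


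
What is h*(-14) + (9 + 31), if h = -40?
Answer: 600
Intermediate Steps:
h*(-14) + (9 + 31) = -40*(-14) + (9 + 31) = 560 + 40 = 600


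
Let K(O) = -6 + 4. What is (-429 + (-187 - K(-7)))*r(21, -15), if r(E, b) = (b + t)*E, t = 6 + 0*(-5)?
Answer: 116046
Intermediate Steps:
t = 6 (t = 6 + 0 = 6)
r(E, b) = E*(6 + b) (r(E, b) = (b + 6)*E = (6 + b)*E = E*(6 + b))
K(O) = -2
(-429 + (-187 - K(-7)))*r(21, -15) = (-429 + (-187 - 1*(-2)))*(21*(6 - 15)) = (-429 + (-187 + 2))*(21*(-9)) = (-429 - 185)*(-189) = -614*(-189) = 116046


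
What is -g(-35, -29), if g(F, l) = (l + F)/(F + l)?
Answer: -1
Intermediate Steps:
g(F, l) = 1 (g(F, l) = (F + l)/(F + l) = 1)
-g(-35, -29) = -1*1 = -1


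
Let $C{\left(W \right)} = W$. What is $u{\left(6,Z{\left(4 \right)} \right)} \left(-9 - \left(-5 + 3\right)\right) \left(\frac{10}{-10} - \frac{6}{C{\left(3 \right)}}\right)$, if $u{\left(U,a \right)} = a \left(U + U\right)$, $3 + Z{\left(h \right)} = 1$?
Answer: $-504$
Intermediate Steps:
$Z{\left(h \right)} = -2$ ($Z{\left(h \right)} = -3 + 1 = -2$)
$u{\left(U,a \right)} = 2 U a$ ($u{\left(U,a \right)} = a 2 U = 2 U a$)
$u{\left(6,Z{\left(4 \right)} \right)} \left(-9 - \left(-5 + 3\right)\right) \left(\frac{10}{-10} - \frac{6}{C{\left(3 \right)}}\right) = 2 \cdot 6 \left(-2\right) \left(-9 - \left(-5 + 3\right)\right) \left(\frac{10}{-10} - \frac{6}{3}\right) = - 24 \left(-9 - -2\right) \left(10 \left(- \frac{1}{10}\right) - 2\right) = - 24 \left(-9 + 2\right) \left(-1 - 2\right) = \left(-24\right) \left(-7\right) \left(-3\right) = 168 \left(-3\right) = -504$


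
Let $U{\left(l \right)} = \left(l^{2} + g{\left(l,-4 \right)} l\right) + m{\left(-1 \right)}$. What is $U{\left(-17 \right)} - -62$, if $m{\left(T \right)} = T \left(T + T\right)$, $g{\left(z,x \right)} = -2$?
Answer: $387$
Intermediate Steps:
$m{\left(T \right)} = 2 T^{2}$ ($m{\left(T \right)} = T 2 T = 2 T^{2}$)
$U{\left(l \right)} = 2 + l^{2} - 2 l$ ($U{\left(l \right)} = \left(l^{2} - 2 l\right) + 2 \left(-1\right)^{2} = \left(l^{2} - 2 l\right) + 2 \cdot 1 = \left(l^{2} - 2 l\right) + 2 = 2 + l^{2} - 2 l$)
$U{\left(-17 \right)} - -62 = \left(2 + \left(-17\right)^{2} - -34\right) - -62 = \left(2 + 289 + 34\right) + 62 = 325 + 62 = 387$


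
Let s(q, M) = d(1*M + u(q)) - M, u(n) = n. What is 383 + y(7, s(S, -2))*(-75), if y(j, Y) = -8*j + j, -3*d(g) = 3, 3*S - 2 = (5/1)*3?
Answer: 4058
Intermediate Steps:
S = 17/3 (S = ⅔ + ((5/1)*3)/3 = ⅔ + ((5*1)*3)/3 = ⅔ + (5*3)/3 = ⅔ + (⅓)*15 = ⅔ + 5 = 17/3 ≈ 5.6667)
d(g) = -1 (d(g) = -⅓*3 = -1)
s(q, M) = -1 - M
y(j, Y) = -7*j
383 + y(7, s(S, -2))*(-75) = 383 - 7*7*(-75) = 383 - 49*(-75) = 383 + 3675 = 4058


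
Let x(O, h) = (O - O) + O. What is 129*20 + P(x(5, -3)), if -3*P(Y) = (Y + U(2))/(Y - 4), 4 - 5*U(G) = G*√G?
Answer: 38671/15 + 2*√2/15 ≈ 2578.3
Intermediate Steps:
U(G) = ⅘ - G^(3/2)/5 (U(G) = ⅘ - G*√G/5 = ⅘ - G^(3/2)/5)
x(O, h) = O (x(O, h) = 0 + O = O)
P(Y) = -(⅘ + Y - 2*√2/5)/(3*(-4 + Y)) (P(Y) = -(Y + (⅘ - 2*√2/5))/(3*(Y - 4)) = -(Y + (⅘ - 2*√2/5))/(3*(-4 + Y)) = -(⅘ + Y - 2*√2/5)/(3*(-4 + Y)))
129*20 + P(x(5, -3)) = 129*20 + (-4 - 5*5 + 2*√2)/(15*(-4 + 5)) = 2580 + (1/15)*(-4 - 25 + 2*√2)/1 = 2580 + (1/15)*1*(-29 + 2*√2) = 2580 + (-29/15 + 2*√2/15) = 38671/15 + 2*√2/15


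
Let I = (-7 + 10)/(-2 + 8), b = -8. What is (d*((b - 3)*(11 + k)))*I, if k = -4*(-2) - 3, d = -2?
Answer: 176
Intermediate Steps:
k = 5 (k = 8 - 3 = 5)
I = 1/2 (I = 3/6 = 3*(1/6) = 1/2 ≈ 0.50000)
(d*((b - 3)*(11 + k)))*I = -2*(-8 - 3)*(11 + 5)*(1/2) = -(-22)*16*(1/2) = -2*(-176)*(1/2) = 352*(1/2) = 176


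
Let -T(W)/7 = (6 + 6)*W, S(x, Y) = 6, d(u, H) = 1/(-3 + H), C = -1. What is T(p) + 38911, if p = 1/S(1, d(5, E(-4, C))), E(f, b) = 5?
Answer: 38897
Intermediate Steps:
p = ⅙ (p = 1/6 = ⅙ ≈ 0.16667)
T(W) = -84*W (T(W) = -7*(6 + 6)*W = -84*W)
T(p) + 38911 = -84*⅙ + 38911 = -14 + 38911 = 38897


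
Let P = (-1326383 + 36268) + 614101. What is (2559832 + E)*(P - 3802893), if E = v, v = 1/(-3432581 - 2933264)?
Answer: -72986000971759043373/6365845 ≈ -1.1465e+13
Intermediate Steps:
v = -1/6365845 (v = 1/(-6365845) = -1/6365845 ≈ -1.5709e-7)
E = -1/6365845 ≈ -1.5709e-7
P = -676014 (P = -1290115 + 614101 = -676014)
(2559832 + E)*(P - 3802893) = (2559832 - 1/6365845)*(-676014 - 3802893) = (16295493738039/6365845)*(-4478907) = -72986000971759043373/6365845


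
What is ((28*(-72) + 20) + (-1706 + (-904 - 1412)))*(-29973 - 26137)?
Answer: 337669980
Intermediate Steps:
((28*(-72) + 20) + (-1706 + (-904 - 1412)))*(-29973 - 26137) = ((-2016 + 20) + (-1706 - 2316))*(-56110) = (-1996 - 4022)*(-56110) = -6018*(-56110) = 337669980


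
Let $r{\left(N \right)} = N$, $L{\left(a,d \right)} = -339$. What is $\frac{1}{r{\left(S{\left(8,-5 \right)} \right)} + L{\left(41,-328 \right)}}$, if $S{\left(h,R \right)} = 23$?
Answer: $- \frac{1}{316} \approx -0.0031646$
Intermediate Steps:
$\frac{1}{r{\left(S{\left(8,-5 \right)} \right)} + L{\left(41,-328 \right)}} = \frac{1}{23 - 339} = \frac{1}{-316} = - \frac{1}{316}$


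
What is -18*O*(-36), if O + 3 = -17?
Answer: -12960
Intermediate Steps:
O = -20 (O = -3 - 17 = -20)
-18*O*(-36) = -18*(-20)*(-36) = 360*(-36) = -12960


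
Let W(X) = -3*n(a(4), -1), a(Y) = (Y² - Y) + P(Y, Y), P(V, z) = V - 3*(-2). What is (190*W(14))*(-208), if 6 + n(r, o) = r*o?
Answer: -3319680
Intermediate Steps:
P(V, z) = 6 + V (P(V, z) = V + 6 = 6 + V)
a(Y) = 6 + Y² (a(Y) = (Y² - Y) + (6 + Y) = 6 + Y²)
n(r, o) = -6 + o*r (n(r, o) = -6 + r*o = -6 + o*r)
W(X) = 84 (W(X) = -3*(-6 - (6 + 4²)) = -3*(-6 - (6 + 16)) = -3*(-6 - 1*22) = -3*(-6 - 22) = -3*(-28) = 84)
(190*W(14))*(-208) = (190*84)*(-208) = 15960*(-208) = -3319680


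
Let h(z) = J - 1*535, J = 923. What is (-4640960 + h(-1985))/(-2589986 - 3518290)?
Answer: 1160143/1527069 ≈ 0.75972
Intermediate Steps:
h(z) = 388 (h(z) = 923 - 1*535 = 923 - 535 = 388)
(-4640960 + h(-1985))/(-2589986 - 3518290) = (-4640960 + 388)/(-2589986 - 3518290) = -4640572/(-6108276) = -4640572*(-1/6108276) = 1160143/1527069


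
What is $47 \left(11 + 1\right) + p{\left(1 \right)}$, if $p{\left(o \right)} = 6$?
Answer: $570$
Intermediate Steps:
$47 \left(11 + 1\right) + p{\left(1 \right)} = 47 \left(11 + 1\right) + 6 = 47 \cdot 12 + 6 = 564 + 6 = 570$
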